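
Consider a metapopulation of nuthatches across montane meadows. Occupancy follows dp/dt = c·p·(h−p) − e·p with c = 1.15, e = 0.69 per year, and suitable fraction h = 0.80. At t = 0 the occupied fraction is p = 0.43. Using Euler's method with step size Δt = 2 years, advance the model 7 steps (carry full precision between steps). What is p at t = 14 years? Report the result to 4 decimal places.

Update rule: p ← p + [c·p·(h−p) − e·p]·Δt with Δt = 2.
p: 0.43000 → 0.20253  (Δp = -0.22747)
p: 0.20253 → 0.20135  (Δp = -0.00118)
p: 0.20135 → 0.20073  (Δp = -0.00063)
p: 0.20073 → 0.20039  (Δp = -0.00033)
p: 0.20039 → 0.20021  (Δp = -0.00018)
p: 0.20021 → 0.20011  (Δp = -0.00010)
p: 0.20011 → 0.20006  (Δp = -0.00005)

0.2001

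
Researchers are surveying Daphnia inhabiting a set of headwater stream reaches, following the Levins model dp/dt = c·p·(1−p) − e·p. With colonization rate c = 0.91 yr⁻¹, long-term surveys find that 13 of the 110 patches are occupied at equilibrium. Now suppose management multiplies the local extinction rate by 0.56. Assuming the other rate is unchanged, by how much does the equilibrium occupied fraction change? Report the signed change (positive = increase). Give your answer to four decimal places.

Observed p* = 13/110 = 0.11818.
Balance c(1−p*) = e gives e = 0.91×(1 − 0.11818) = 0.80246.
New p* = 1 − e/c = 1 − 0.44938/0.91000 = 0.50618.
Δp* = 0.50618 − 0.11818 = +0.38800.

0.3880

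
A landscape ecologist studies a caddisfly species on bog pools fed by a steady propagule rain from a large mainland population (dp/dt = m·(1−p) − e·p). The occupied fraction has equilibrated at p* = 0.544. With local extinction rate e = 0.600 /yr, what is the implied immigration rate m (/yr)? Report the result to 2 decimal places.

At equilibrium m(1−p*) = e·p*, so m = e·p*/(1−p*).
m = 0.600 × 0.544 / 0.4560 = 0.3264/0.4560 = 0.7158.

0.72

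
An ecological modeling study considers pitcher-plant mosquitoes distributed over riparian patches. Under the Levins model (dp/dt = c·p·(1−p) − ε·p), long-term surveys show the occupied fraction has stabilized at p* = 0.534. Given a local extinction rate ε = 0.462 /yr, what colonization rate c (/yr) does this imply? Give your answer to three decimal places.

At equilibrium c(1−p*) = ε, so c = ε/(1−p*).
c = 0.462/(1 − 0.534) = 0.462/0.4660 = 0.9914.

0.991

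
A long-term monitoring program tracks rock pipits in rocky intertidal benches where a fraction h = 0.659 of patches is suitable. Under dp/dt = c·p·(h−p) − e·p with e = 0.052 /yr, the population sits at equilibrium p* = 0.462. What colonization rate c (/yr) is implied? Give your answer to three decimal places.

0.264

At equilibrium c(h−p*) = e, so c = e/(h−p*).
c = 0.052/(0.659 − 0.462) = 0.052/0.1970 = 0.2640.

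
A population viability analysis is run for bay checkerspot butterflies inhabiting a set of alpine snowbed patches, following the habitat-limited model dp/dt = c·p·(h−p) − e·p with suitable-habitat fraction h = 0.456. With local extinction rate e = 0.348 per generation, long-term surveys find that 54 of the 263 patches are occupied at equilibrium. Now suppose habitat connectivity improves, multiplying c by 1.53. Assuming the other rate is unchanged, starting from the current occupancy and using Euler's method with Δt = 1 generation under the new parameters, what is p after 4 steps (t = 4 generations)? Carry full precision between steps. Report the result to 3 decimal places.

0.288

Observed p* = 54/263 = 0.20532.
Balance c(h−p*) = e gives c = e/(0.456 − 0.20532) = 0.348/0.25068 = 1.38824.
Starting from p₀ = 0.20532; update p ← p + (dp/dt)·Δt with the new parameters.
step 1: Δp = +0.03787, p = 0.24319
step 2: Δp = +0.02529, p = 0.26849
step 3: Δp = +0.01350, p = 0.28199
step 4: Δp = +0.00609, p = 0.28808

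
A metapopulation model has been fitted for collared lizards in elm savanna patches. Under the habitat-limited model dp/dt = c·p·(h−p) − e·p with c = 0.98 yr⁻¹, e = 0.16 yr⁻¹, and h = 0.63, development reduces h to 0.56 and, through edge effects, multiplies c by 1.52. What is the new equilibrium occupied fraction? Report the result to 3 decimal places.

Before: p* = h − e/c = 0.63 − 0.16/0.98 = 0.63 − 0.1633 = 0.4667.
After: c = 1.4896, e = 0.16, h = 0.56; p* = 0.56 − 0.16/1.4896 = 0.4526.

0.453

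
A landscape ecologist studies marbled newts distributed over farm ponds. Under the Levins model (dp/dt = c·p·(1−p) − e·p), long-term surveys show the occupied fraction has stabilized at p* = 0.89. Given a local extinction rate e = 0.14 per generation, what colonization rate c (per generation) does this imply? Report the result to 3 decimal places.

At equilibrium c(1−p*) = e, so c = e/(1−p*).
c = 0.14/(1 − 0.89) = 0.14/0.1100 = 1.2727.

1.273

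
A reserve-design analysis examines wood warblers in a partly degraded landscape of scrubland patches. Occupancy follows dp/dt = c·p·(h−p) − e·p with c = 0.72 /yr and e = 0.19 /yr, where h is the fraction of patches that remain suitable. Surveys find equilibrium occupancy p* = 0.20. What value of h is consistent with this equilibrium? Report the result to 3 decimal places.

At equilibrium c(h−p*) = e, so h = p* + e/c.
h = 0.20 + 0.19/0.72 = 0.20 + 0.2639 = 0.4639.

0.464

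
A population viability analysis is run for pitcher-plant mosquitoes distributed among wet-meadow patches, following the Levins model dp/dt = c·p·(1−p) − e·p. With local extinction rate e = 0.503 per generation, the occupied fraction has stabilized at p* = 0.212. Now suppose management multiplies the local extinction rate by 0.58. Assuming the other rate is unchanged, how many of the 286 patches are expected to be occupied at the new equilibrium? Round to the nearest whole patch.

155

Balance c(1−p*) = e gives c = e/(1 − 0.21200) = 0.503/0.78800 = 0.63832.
New p* = 1 − e/c = 1 − 0.29174/0.63832 = 0.54296.
Expected occupied = 286 × 0.54296 = 155.29 ≈ 155.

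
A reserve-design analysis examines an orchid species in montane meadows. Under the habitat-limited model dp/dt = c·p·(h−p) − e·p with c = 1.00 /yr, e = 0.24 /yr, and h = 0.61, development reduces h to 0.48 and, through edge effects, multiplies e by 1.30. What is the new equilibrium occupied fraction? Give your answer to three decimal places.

0.168

Before: p* = h − e/c = 0.61 − 0.24/1.00 = 0.61 − 0.2400 = 0.3700.
After: c = 1, e = 0.312, h = 0.48; p* = 0.48 − 0.312/1 = 0.1680.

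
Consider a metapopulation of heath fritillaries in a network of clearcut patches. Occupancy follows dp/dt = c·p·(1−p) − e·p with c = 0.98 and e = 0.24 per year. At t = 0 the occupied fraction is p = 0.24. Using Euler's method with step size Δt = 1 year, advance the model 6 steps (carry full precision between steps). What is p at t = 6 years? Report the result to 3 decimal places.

Update rule: p ← p + [c·p·(1−p) − e·p]·Δt with Δt = 1.
step 1: Δp = +0.12115, p = 0.36115
step 2: Δp = +0.13943, p = 0.50058
step 3: Δp = +0.12486, p = 0.62544
step 4: Δp = +0.07947, p = 0.70492
step 5: Δp = +0.03467, p = 0.73959
step 6: Δp = +0.01125, p = 0.75083

0.751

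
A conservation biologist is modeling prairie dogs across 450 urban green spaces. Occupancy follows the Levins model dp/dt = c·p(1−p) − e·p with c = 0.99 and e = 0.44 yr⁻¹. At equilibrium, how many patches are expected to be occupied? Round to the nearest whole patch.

250

p* = 1 − e/c = 1 − 0.44/0.99 = 0.5556.
Expected occupied patches = N × p* = 450 × 0.5556 = 250.00 ≈ 250.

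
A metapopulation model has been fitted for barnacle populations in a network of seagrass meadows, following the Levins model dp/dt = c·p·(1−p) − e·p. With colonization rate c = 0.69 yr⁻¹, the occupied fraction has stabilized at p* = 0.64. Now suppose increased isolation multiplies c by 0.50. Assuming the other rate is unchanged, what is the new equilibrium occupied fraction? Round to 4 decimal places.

0.2800

Balance c(1−p*) = e gives e = 0.69×(1 − 0.64000) = 0.24840.
New p* = 1 − e/c = 1 − 0.24840/0.34500 = 0.28000.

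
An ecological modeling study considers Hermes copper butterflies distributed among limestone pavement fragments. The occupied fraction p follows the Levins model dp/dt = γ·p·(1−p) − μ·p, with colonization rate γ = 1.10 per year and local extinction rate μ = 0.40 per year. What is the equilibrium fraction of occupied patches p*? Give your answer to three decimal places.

0.636

At equilibrium, colonization balances extinction: γ·p*·(1−p*) = μ·p*.
So p* = 1 − μ/γ = 1 − 0.40/1.10 = 1 − 0.3636 = 0.6364.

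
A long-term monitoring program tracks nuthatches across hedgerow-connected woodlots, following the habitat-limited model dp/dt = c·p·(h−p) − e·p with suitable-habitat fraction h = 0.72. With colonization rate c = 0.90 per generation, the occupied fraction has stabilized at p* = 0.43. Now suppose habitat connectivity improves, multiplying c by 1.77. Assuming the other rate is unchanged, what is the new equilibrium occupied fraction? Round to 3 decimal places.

0.556

Balance c(h−p*) = e gives e = 0.90×(0.72 − 0.43000) = 0.26100.
New p* = 0.72 − e/c = 0.72 − 0.26100/1.59300 = 0.55616.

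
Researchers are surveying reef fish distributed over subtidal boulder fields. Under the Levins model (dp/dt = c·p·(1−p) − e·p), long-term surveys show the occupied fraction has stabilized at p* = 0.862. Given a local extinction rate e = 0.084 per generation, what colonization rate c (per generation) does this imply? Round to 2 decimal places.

0.61

At equilibrium c(1−p*) = e, so c = e/(1−p*).
c = 0.084/(1 − 0.862) = 0.084/0.1380 = 0.6087.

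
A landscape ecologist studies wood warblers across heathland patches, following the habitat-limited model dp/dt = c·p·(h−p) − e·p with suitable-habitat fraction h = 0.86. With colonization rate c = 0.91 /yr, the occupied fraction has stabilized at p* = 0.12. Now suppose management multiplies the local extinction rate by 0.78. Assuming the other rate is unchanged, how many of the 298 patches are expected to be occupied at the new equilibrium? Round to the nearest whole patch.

84

Balance c(h−p*) = e gives e = 0.91×(0.86 − 0.12000) = 0.67340.
New p* = 0.86 − e/c = 0.86 − 0.52525/0.91000 = 0.28280.
Expected occupied = 298 × 0.28280 = 84.27 ≈ 84.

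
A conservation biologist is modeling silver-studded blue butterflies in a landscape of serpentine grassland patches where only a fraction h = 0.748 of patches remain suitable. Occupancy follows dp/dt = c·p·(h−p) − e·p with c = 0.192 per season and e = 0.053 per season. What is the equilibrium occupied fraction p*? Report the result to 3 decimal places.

Setting dp/dt = 0 and dividing by p* gives c·(h−p*) = e.
So p* = h − e/c = 0.748 − 0.053/0.192 = 0.748 − 0.2760 = 0.4720.

0.472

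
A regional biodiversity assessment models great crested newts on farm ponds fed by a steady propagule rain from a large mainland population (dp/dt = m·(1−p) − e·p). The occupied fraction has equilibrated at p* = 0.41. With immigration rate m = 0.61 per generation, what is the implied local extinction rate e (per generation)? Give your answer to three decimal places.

0.878

At equilibrium m(1−p*) = e·p*, so e = m(1−p*)/p*.
e = 0.61 × 0.5900 / 0.41 = 0.8778.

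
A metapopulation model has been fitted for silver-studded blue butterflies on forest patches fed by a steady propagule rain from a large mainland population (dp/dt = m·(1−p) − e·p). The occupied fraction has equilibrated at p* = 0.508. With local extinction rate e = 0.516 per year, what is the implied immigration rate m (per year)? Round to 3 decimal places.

At equilibrium m(1−p*) = e·p*, so m = e·p*/(1−p*).
m = 0.516 × 0.508 / 0.4920 = 0.2621/0.4920 = 0.5328.

0.533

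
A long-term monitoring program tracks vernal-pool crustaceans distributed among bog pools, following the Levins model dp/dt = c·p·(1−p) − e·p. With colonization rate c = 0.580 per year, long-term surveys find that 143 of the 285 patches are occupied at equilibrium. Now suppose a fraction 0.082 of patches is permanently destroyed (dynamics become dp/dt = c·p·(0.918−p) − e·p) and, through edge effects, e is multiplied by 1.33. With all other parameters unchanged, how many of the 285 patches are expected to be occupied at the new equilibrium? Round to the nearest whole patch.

Observed p* = 143/285 = 0.50175.
Balance c(1−p*) = e gives e = 0.580×(1 − 0.50175) = 0.28898.
New p* = 0.918 − e/c = 0.918 − 0.38434/0.58000 = 0.25534.
Expected occupied = 285 × 0.25534 = 72.77 ≈ 73.

73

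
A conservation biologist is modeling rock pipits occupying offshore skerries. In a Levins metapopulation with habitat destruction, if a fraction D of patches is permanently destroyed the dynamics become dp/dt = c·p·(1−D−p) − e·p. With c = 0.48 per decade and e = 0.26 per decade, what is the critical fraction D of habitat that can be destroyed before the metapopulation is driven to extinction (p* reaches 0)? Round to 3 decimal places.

0.458

The nontrivial equilibrium is p* = (1−D) − e/c; extinction occurs when this hits zero.
So D_crit = 1 − e/c = 1 − 0.26/0.48 = 1 − 0.5417 = 0.4583.
Note this equals the original equilibrium occupancy — the Levins extinction-debt result.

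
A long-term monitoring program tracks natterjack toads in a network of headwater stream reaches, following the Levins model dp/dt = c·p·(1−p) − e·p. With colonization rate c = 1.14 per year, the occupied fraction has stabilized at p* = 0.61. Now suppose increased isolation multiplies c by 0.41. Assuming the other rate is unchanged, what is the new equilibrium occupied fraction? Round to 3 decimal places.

0.049

Balance c(1−p*) = e gives e = 1.14×(1 − 0.61000) = 0.44460.
New p* = 1 − e/c = 1 − 0.44460/0.46740 = 0.04878.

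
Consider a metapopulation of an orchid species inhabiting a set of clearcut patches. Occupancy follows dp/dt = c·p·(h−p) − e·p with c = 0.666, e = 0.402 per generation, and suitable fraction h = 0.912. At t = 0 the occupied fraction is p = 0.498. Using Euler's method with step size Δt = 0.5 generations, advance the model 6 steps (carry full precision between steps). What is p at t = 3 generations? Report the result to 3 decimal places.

Update rule: p ← p + [c·p·(h−p) − e·p]·Δt with Δt = 0.5.
p: 0.49800 → 0.46656  (Δp = -0.03144)
p: 0.46656 → 0.44198  (Δp = -0.02457)
p: 0.44198 → 0.42232  (Δp = -0.01966)
p: 0.42232 → 0.40630  (Δp = -0.01602)
p: 0.40630 → 0.39305  (Δp = -0.01325)
p: 0.39305 → 0.38197  (Δp = -0.01108)

0.382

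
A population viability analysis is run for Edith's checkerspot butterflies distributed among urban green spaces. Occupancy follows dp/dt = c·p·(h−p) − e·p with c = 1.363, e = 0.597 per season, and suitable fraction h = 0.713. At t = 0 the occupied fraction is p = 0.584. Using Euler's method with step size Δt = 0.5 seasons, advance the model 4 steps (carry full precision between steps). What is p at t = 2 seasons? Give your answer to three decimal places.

0.344

Update rule: p ← p + [c·p·(h−p) − e·p]·Δt with Δt = 0.5.
p: 0.58400 → 0.46102  (Δp = -0.12298)
p: 0.46102 → 0.40257  (Δp = -0.05844)
p: 0.40257 → 0.36757  (Δp = -0.03500)
p: 0.36757 → 0.34438  (Δp = -0.02319)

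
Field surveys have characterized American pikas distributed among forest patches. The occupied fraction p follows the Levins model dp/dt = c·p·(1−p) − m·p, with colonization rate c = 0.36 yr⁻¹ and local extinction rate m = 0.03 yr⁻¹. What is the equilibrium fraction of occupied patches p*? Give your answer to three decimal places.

Setting dp/dt = 0 and dividing through by p* gives c·(1−p*) = m.
So p* = 1 − m/c = 1 − 0.03/0.36 = 1 − 0.0833 = 0.9167.

0.917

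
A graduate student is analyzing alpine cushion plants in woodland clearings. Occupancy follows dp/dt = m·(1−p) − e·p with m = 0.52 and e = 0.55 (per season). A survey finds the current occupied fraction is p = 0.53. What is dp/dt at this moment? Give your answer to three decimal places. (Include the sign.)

Colonization term: m·(1−p) = 0.52×0.4700 = 0.24440.
Extinction term: e·p = 0.29150.
dp/dt = 0.24440 − 0.29150 = -0.04710.

-0.047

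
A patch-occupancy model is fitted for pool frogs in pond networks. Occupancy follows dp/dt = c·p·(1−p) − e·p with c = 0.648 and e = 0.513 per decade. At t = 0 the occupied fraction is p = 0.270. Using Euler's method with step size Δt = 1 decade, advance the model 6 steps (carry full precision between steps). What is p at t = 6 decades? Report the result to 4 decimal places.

0.2298

Update rule: p ← p + [c·p·(1−p) − e·p]·Δt with Δt = 1.
p: 0.27000 → 0.25921  (Δp = -0.01079)
p: 0.25921 → 0.25066  (Δp = -0.00855)
p: 0.25066 → 0.24379  (Δp = -0.00688)
p: 0.24379 → 0.23819  (Δp = -0.00560)
p: 0.23819 → 0.23358  (Δp = -0.00461)
p: 0.23358 → 0.22976  (Δp = -0.00382)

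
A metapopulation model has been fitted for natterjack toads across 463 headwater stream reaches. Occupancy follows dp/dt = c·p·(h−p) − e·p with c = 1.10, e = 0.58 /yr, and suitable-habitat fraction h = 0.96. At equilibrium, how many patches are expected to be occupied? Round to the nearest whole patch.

200

p* = h − e/c = 0.96 − 0.5273 = 0.4327.
Expected occupied patches = N × p* = 463 × 0.4327 = 200.35 ≈ 200.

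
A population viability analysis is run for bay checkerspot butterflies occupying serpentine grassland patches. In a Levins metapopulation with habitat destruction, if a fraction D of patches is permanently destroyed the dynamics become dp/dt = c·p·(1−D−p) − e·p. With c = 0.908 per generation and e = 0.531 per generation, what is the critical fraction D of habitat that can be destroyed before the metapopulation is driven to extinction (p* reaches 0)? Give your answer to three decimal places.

0.415

The nontrivial equilibrium is p* = (1−D) − e/c; extinction occurs when this hits zero.
So D_crit = 1 − e/c = 1 − 0.531/0.908 = 1 − 0.5848 = 0.4152.
This equals the undisturbed p*, a classic result of Lande's extension.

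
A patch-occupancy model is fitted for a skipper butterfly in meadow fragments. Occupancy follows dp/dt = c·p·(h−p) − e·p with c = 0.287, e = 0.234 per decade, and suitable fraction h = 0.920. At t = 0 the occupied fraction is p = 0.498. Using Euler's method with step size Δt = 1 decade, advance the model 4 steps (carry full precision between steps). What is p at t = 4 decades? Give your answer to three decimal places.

Update rule: p ← p + [c·p·(h−p) − e·p]·Δt with Δt = 1.
p: 0.49800 → 0.44178  (Δp = -0.05622)
p: 0.44178 → 0.39904  (Δp = -0.04274)
p: 0.39904 → 0.36533  (Δp = -0.03371)
p: 0.36533 → 0.33800  (Δp = -0.02733)

0.338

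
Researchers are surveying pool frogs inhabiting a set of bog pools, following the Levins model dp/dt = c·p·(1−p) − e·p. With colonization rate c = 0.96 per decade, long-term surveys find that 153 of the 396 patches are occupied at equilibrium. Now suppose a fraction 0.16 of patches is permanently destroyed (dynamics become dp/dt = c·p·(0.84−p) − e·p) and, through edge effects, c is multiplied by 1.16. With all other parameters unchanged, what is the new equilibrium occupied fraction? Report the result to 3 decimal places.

Observed p* = 153/396 = 0.38636.
Balance c(1−p*) = e gives e = 0.96×(1 − 0.38636) = 0.58909.
New p* = 0.84 − e/c = 0.84 − 0.58909/1.11360 = 0.31100.

0.311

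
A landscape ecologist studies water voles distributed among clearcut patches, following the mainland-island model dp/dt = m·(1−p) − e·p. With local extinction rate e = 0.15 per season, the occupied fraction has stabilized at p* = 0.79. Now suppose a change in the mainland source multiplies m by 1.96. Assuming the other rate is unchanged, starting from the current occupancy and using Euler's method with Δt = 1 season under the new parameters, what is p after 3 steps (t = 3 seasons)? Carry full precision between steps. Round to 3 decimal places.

Balance m(1−p*) = e·p* gives m = e·p*/(1−p*) = 0.15×0.79000/0.21000 = 0.56429.
Starting from p₀ = 0.79000; update p ← p + (dp/dt)·Δt with the new parameters.
p: 0.79000 → 0.90376  (Δp = +0.11376)
p: 0.90376 → 0.87464  (Δp = -0.02912)
p: 0.87464 → 0.88209  (Δp = +0.00746)

0.882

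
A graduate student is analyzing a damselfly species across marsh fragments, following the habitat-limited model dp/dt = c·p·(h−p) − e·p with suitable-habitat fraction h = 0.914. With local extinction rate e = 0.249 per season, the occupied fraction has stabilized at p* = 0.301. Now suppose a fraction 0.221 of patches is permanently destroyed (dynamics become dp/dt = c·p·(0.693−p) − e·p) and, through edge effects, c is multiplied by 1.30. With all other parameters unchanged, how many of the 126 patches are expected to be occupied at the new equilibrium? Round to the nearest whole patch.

Balance c(h−p*) = e gives c = e/(0.914 − 0.30100) = 0.249/0.61300 = 0.40620.
New p* = 0.693 − e/c = 0.693 − 0.24900/0.52806 = 0.22146.
Expected occupied = 126 × 0.22146 = 27.90 ≈ 28.

28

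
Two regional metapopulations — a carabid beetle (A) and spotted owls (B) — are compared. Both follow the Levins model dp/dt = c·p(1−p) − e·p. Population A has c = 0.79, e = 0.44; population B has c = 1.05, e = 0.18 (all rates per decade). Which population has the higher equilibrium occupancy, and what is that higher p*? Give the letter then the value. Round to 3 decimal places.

B, 0.829

A: p*_A = 1 − 0.44/0.79 = 0.4430.
B: p*_B = 1 − 0.18/1.05 = 0.8286.
B is higher at 0.8286.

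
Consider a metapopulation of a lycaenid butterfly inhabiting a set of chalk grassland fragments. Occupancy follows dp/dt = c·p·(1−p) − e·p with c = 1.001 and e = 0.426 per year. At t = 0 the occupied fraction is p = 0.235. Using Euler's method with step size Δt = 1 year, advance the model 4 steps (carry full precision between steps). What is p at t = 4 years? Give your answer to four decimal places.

Update rule: p ← p + [c·p·(1−p) − e·p]·Δt with Δt = 1.
p: 0.23500 → 0.31484  (Δp = +0.07984)
p: 0.31484 → 0.39665  (Δp = +0.08181)
p: 0.39665 → 0.46724  (Δp = +0.07058)
p: 0.46724 → 0.51737  (Δp = +0.05013)

0.5174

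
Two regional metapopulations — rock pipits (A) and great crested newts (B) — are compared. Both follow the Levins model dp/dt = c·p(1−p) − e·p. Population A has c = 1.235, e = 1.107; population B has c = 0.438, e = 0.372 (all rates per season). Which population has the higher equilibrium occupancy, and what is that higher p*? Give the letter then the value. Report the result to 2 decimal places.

A: p*_A = 1 − 1.107/1.235 = 0.1036.
B: p*_B = 1 − 0.372/0.438 = 0.1507.
B is higher at 0.1507.

B, 0.15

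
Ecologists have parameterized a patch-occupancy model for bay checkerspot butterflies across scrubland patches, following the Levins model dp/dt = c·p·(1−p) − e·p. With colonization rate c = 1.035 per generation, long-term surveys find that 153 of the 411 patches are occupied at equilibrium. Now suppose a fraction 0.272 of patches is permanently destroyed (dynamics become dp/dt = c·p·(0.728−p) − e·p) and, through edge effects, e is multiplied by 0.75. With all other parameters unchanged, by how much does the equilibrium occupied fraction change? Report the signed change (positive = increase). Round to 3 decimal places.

Observed p* = 153/411 = 0.37226.
Balance c(1−p*) = e gives e = 1.035×(1 − 0.37226) = 0.64971.
New p* = 0.728 − e/c = 0.728 − 0.48728/1.03500 = 0.25720.
Δp* = 0.25720 − 0.37226 = -0.11506.

-0.115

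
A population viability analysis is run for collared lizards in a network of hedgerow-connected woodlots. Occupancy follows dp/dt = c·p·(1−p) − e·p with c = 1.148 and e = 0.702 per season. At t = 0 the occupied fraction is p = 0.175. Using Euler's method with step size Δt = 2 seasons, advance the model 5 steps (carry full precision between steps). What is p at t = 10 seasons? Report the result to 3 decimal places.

Update rule: p ← p + [c·p·(1−p) − e·p]·Δt with Δt = 2.
step 1: Δp = +0.08578, p = 0.26078
step 2: Δp = +0.07647, p = 0.33726
step 3: Δp = +0.03968, p = 0.37694
step 4: Δp = +0.01001, p = 0.38695
step 5: Δp = +0.00138, p = 0.38833

0.388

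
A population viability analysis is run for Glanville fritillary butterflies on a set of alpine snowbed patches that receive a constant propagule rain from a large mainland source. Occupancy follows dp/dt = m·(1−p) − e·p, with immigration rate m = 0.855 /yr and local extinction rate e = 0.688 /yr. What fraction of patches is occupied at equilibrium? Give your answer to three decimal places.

Setting dp/dt = 0: m − m·p* = e·p*, so m = (m+e)·p*.
p* = m/(m+e) = 0.855/(0.855+0.688) = 0.855/1.5430 = 0.5541.

0.554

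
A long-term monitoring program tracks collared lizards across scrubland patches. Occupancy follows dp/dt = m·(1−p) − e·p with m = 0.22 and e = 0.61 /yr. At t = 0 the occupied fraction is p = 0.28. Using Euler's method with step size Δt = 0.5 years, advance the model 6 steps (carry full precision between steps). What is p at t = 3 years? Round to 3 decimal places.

Update rule: p ← p + [m·(1−p) − e·p]·Δt with Δt = 0.5.
p: 0.28000 → 0.27380  (Δp = -0.00620)
p: 0.27380 → 0.27017  (Δp = -0.00363)
p: 0.27017 → 0.26805  (Δp = -0.00212)
p: 0.26805 → 0.26681  (Δp = -0.00124)
p: 0.26681 → 0.26608  (Δp = -0.00073)
p: 0.26608 → 0.26566  (Δp = -0.00042)

0.266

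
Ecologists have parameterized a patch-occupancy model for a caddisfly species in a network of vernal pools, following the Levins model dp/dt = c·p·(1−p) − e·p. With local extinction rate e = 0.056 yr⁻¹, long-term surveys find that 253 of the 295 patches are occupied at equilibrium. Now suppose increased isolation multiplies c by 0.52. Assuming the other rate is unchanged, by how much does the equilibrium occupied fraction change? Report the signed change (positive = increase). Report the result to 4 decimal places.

Observed p* = 253/295 = 0.85763.
Balance c(1−p*) = e gives c = e/(1 − 0.85763) = 0.056/0.14237 = 0.39334.
New p* = 1 − e/c = 1 − 0.05600/0.20454 = 0.72621.
Δp* = 0.72621 − 0.85763 = -0.13142.

-0.1314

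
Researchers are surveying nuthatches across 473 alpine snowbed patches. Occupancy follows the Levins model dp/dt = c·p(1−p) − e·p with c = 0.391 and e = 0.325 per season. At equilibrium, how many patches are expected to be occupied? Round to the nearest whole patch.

p* = 1 − e/c = 1 − 0.325/0.391 = 0.1688.
Expected occupied patches = N × p* = 473 × 0.1688 = 79.84 ≈ 80.

80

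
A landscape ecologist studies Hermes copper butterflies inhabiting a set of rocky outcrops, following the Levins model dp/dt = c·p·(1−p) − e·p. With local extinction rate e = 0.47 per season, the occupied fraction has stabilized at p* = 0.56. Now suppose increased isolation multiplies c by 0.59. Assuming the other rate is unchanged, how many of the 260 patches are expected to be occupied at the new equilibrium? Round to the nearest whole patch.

66

Balance c(1−p*) = e gives c = e/(1 − 0.56000) = 0.47/0.44000 = 1.06818.
New p* = 1 − e/c = 1 − 0.47000/0.63023 = 0.25424.
Expected occupied = 260 × 0.25424 = 66.10 ≈ 66.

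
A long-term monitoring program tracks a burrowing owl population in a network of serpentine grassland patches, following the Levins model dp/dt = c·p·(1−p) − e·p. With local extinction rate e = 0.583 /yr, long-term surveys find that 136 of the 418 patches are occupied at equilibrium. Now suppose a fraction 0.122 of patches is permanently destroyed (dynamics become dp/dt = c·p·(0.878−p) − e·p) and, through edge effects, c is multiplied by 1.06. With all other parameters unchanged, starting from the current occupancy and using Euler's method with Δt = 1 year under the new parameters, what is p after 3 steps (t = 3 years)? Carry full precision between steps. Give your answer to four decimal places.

0.2731

Observed p* = 136/418 = 0.32536.
Balance c(1−p*) = e gives c = e/(1 − 0.32536) = 0.583/0.67464 = 0.86416.
Starting from p₀ = 0.32536; update p ← p + (dp/dt)·Δt with the new parameters.
  1  |  dp/dt·Δt = -0.024979  |  p_1 = 0.300380
  2  |  dp/dt·Δt = -0.016188  |  p_2 = 0.284192
  3  |  dp/dt·Δt = -0.011102  |  p_3 = 0.273090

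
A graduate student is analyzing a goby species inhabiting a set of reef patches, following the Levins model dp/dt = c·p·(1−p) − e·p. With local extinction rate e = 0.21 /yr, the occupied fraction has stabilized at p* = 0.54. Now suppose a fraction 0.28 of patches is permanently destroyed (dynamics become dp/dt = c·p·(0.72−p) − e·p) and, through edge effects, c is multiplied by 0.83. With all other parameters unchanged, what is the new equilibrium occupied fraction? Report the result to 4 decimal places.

Balance c(1−p*) = e gives c = e/(1 − 0.54000) = 0.21/0.46000 = 0.45652.
New p* = 0.72 − e/c = 0.72 − 0.21000/0.37891 = 0.16578.

0.1658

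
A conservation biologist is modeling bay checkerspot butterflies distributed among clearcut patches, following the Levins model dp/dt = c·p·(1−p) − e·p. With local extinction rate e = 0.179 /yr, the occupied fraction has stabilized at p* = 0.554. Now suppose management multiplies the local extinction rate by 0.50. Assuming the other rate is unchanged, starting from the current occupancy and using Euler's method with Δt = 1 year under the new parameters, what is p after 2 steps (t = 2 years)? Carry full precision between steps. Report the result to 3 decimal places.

0.646

Balance c(1−p*) = e gives c = e/(1 − 0.55400) = 0.179/0.44600 = 0.40135.
Starting from p₀ = 0.55400; update p ← p + (dp/dt)·Δt with the new parameters.
  1  |  dp/dt·Δt = +0.049583  |  p_1 = 0.603583
  2  |  dp/dt·Δt = +0.042009  |  p_2 = 0.645592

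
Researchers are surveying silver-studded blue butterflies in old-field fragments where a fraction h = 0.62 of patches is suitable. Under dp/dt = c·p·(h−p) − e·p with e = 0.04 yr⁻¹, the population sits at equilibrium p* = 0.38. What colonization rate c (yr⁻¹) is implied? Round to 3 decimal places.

0.167

At equilibrium c(h−p*) = e, so c = e/(h−p*).
c = 0.04/(0.62 − 0.38) = 0.04/0.2400 = 0.1667.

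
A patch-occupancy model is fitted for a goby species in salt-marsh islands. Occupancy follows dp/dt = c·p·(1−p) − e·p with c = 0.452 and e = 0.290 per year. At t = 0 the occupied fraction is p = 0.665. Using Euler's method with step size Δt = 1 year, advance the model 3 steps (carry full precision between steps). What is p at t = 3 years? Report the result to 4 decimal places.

0.4802

Update rule: p ← p + [c·p·(1−p) − e·p]·Δt with Δt = 1.
  1  |  dp/dt·Δt = -0.092156  |  p_1 = 0.572844
  2  |  dp/dt·Δt = -0.055523  |  p_2 = 0.517321
  3  |  dp/dt·Δt = -0.037159  |  p_3 = 0.480162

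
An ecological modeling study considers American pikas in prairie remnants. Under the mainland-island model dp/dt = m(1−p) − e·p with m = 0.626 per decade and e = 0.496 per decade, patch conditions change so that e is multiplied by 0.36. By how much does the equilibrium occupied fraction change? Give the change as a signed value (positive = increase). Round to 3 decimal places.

0.220

Before: p* = 0.626/(0.626+0.496) = 0.5579.
After: m = 0.626, e = 0.17856; p* = 0.626/0.8046 = 0.7781.
Δp* = 0.7781 − 0.5579 = +0.2201.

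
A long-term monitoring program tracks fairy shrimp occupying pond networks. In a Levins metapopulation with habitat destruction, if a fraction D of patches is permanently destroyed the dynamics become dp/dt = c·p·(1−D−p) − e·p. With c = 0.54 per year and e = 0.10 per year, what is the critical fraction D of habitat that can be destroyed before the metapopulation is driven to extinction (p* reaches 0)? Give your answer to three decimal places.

The nontrivial equilibrium is p* = (1−D) − e/c; extinction occurs when this hits zero.
So D_crit = 1 − e/c = 1 − 0.10/0.54 = 1 − 0.1852 = 0.8148.
This equals the undisturbed p*, a classic result of Lande's extension.

0.815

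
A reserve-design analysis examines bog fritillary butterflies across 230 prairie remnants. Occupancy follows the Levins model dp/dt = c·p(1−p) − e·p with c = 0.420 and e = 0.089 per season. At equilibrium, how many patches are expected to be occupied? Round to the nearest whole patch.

p* = 1 − e/c = 1 − 0.089/0.420 = 0.7881.
Expected occupied patches = N × p* = 230 × 0.7881 = 181.26 ≈ 181.

181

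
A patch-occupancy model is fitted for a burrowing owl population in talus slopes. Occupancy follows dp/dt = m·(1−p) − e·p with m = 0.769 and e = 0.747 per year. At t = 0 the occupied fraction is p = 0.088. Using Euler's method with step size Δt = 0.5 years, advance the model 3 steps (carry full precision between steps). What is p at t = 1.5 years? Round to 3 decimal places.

Update rule: p ← p + [m·(1−p) − e·p]·Δt with Δt = 0.5.
p: 0.08800 → 0.40580  (Δp = +0.31780)
p: 0.40580 → 0.48270  (Δp = +0.07691)
p: 0.48270 → 0.50131  (Δp = +0.01861)

0.501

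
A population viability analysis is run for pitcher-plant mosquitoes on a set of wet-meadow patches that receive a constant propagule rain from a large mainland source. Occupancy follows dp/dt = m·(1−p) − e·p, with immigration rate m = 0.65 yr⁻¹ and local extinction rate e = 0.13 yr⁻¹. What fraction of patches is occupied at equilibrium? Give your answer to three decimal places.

0.833

Setting dp/dt = 0: m − m·p* = e·p*, so m = (m+e)·p*.
p* = m/(m+e) = 0.65/(0.65+0.13) = 0.65/0.7800 = 0.8333.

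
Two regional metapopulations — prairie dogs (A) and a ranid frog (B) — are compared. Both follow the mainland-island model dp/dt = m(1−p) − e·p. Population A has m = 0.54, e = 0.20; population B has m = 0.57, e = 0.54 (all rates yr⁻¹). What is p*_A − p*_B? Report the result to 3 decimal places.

0.216

A: p*_A = m/(m+e) = 0.54/0.7400 = 0.7297.
B: p*_B = 0.57/1.1100 = 0.5135.
p*_A − p*_B = 0.7297 − 0.5135 = 0.2162.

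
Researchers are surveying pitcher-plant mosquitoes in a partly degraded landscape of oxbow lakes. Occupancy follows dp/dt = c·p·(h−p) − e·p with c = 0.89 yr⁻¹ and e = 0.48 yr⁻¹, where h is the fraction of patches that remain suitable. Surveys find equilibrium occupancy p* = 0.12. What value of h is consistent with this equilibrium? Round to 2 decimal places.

At equilibrium c(h−p*) = e, so h = p* + e/c.
h = 0.12 + 0.48/0.89 = 0.12 + 0.5393 = 0.6593.

0.66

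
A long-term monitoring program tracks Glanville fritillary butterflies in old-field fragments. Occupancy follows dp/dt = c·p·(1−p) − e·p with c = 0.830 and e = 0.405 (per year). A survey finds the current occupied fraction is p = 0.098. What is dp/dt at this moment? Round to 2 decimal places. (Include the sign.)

0.03

Colonization term: c·p·(1−p) = 0.830×0.098×0.9020 = 0.07337.
Extinction term: e·p = 0.03969.
dp/dt = 0.07337 − 0.03969 = 0.03368.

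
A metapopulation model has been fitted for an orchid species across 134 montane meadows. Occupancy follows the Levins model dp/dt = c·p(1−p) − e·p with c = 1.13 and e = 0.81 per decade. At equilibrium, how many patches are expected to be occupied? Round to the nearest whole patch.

38

p* = 1 − e/c = 1 − 0.81/1.13 = 0.2832.
Expected occupied patches = N × p* = 134 × 0.2832 = 37.95 ≈ 38.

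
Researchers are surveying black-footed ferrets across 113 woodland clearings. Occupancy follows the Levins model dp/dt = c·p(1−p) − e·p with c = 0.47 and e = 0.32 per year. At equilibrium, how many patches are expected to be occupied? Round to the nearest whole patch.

p* = 1 − e/c = 1 − 0.32/0.47 = 0.3191.
Expected occupied patches = N × p* = 113 × 0.3191 = 36.06 ≈ 36.

36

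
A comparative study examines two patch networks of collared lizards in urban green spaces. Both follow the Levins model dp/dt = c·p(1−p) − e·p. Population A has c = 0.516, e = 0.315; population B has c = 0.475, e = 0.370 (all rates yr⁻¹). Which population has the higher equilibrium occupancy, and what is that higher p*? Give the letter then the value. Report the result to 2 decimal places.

A, 0.39

A: p*_A = 1 − 0.315/0.516 = 0.3895.
B: p*_B = 1 − 0.370/0.475 = 0.2211.
A is higher at 0.3895.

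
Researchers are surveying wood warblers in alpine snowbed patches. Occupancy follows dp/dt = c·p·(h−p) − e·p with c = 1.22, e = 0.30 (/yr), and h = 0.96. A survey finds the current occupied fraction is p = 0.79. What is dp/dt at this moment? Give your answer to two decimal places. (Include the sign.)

-0.07

Colonization term: c·p·(h−p) = 1.22×0.79×0.1700 = 0.16385.
Extinction term: e·p = 0.23700.
dp/dt = 0.16385 − 0.23700 = -0.07315.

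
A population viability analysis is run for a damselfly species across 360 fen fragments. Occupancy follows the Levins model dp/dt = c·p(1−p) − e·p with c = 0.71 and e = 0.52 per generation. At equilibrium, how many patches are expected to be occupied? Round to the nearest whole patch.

96

p* = 1 − e/c = 1 − 0.52/0.71 = 0.2676.
Expected occupied patches = N × p* = 360 × 0.2676 = 96.34 ≈ 96.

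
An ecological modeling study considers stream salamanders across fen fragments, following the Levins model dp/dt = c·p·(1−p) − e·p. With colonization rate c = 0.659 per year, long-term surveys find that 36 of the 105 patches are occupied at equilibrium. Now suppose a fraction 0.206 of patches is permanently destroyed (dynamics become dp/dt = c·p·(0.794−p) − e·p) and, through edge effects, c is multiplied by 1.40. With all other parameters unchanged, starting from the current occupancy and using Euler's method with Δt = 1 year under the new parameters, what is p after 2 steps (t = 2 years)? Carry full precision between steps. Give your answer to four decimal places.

Observed p* = 36/105 = 0.34286.
Balance c(1−p*) = e gives e = 0.659×(1 − 0.34286) = 0.43306.
Starting from p₀ = 0.34286; update p ← p + (dp/dt)·Δt with the new parameters.
t = 1: p = 0.34286 + (-0.00577) = 0.33709
t = 2: p = 0.33709 + (-0.00388) = 0.33321

0.3332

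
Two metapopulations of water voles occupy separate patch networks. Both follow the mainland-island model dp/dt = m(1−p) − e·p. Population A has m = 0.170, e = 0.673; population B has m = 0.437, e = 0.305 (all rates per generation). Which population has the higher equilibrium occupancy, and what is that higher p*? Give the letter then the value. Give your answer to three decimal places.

A: p*_A = m/(m+e) = 0.170/0.8430 = 0.2017.
B: p*_B = 0.437/0.7420 = 0.5889.
B is higher at 0.5889.

B, 0.589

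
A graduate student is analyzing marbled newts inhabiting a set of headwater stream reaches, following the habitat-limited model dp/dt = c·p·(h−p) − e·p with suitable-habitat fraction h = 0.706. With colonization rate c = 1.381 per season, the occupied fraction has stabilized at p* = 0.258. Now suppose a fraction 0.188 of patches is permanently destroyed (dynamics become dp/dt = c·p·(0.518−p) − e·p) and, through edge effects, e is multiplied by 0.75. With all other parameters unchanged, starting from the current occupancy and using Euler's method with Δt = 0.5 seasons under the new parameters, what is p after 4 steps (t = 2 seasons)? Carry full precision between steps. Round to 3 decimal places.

Balance c(h−p*) = e gives e = 1.381×(0.706 − 0.25800) = 0.61869.
Starting from p₀ = 0.25800; update p ← p + (dp/dt)·Δt with the new parameters.
t = 0.5: p = 0.25800 + (-0.01354) = 0.24446
t = 1: p = 0.24446 + (-0.01054) = 0.23392
t = 1.5: p = 0.23392 + (-0.00839) = 0.22553
t = 2: p = 0.22553 + (-0.00678) = 0.21875

0.219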